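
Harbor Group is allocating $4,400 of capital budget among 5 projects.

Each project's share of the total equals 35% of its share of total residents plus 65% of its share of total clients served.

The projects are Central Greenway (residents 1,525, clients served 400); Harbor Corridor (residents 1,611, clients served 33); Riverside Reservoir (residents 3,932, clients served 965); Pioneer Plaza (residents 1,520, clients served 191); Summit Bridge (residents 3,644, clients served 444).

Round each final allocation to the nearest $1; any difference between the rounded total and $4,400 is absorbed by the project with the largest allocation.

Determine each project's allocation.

Residents total 12,232; clients served total 2,033.
Blended shares (35% residents + 65% clients served): Central Greenway 0.1715; Harbor Corridor 0.0566; Riverside Reservoir 0.4210; Pioneer Plaza 0.1046; Summit Bridge 0.2462.
Pro-rata amounts: Central Greenway 754.71; Harbor Corridor 249.25; Riverside Reservoir 1,852.59; Pioneer Plaza 460.06; Summit Bridge 1,083.39.
After rounding ($1): Central Greenway $755; Harbor Corridor $249; Riverside Reservoir $1,853; Pioneer Plaza $460; Summit Bridge $1,083. Sum = $4,400.
No rounding difference to absorb.

Central Greenway: $755 · Harbor Corridor: $249 · Riverside Reservoir: $1,853 · Pioneer Plaza: $460 · Summit Bridge: $1,083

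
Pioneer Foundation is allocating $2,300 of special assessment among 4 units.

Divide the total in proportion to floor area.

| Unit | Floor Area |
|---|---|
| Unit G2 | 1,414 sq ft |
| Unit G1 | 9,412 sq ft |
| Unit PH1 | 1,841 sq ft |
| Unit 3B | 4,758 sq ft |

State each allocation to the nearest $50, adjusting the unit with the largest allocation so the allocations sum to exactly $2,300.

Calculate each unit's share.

Unit G2: $200; Unit G1: $1,200; Unit PH1: $250; Unit 3B: $650

Combined floor area = 17,425.
Raw shares: Unit G2 1,414/17,425 × $2,300 = 186.64; Unit G1 9,412/17,425 × $2,300 = 1,242.33; Unit PH1 1,841/17,425 × $2,300 = 243.00; Unit 3B 4,758/17,425 × $2,300 = 628.03.
Rounded to nearest $50: Unit G2 $200; Unit G1 $1,250; Unit PH1 $250; Unit 3B $650. Sum = $2,350.
Difference $2,300 − $2,350 = −$50 applied to largest allocation (Unit G1): Unit G1 becomes $1,200.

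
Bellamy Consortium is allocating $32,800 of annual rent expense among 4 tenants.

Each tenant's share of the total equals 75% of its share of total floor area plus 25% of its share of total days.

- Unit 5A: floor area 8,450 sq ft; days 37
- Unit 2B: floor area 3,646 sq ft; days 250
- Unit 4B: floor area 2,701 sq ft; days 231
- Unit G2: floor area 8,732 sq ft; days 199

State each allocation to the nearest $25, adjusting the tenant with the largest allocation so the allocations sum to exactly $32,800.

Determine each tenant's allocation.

Unit 5A: $9,250 · Unit 2B: $6,675 · Unit 4B: $5,475 · Unit G2: $11,400

Totals — floor area 23,529, days 717.
Composite weights (75% floor area + 25% days): Unit 5A 0.2822; Unit 2B 0.2034; Unit 4B 0.1666; Unit G2 0.3477.
Pro-rata amounts: Unit 5A 9,257.78; Unit 2B 6,671.09; Unit 4B 5,465.79; Unit G2 11,405.34.
At nearest $25: Unit 5A $9,250; Unit 2B $6,675; Unit 4B $5,475; Unit G2 $11,400. Sum = $32,800.
No rounding difference to absorb.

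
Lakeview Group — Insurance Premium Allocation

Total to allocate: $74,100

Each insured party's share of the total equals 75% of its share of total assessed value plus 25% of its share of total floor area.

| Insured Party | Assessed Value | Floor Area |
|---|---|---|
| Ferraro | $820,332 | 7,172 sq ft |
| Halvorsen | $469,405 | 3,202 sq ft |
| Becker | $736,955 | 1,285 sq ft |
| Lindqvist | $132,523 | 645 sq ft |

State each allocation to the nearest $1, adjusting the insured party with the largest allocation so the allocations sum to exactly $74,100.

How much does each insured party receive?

Assessed value total 2,159,215; floor area total 12,304.
Combined weights (75% assessed value + 25% floor area): Ferraro 0.4307; Halvorsen 0.2281; Becker 0.2821; Lindqvist 0.0591.
Pro-rata amounts: Ferraro 31,912.35; Halvorsen 16,902.75; Becker 20,902.84; Lindqvist 4,382.06.
After rounding ($1): Ferraro $31,912; Halvorsen $16,903; Becker $20,903; Lindqvist $4,382. Sum = $74,100.
Sum already equals the total — no adjustment.

Ferraro: $31,912 · Halvorsen: $16,903 · Becker: $20,903 · Lindqvist: $4,382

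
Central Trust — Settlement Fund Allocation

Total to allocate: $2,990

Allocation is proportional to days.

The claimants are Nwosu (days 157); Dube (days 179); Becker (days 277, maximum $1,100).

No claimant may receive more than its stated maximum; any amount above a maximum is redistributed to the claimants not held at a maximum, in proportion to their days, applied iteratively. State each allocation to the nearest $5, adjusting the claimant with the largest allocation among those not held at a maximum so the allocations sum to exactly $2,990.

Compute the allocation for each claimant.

Days total: 613.
Pro-rata shares before constraints: Nwosu 765.79; Dube 873.10; Becker 1,351.11.
Cap binds for Becker ($1,100); balance $1,890 reallocated over remaining days 336.
Redistributed shares: Nwosu 883.12 → $885; Dube 1,006.88 → $1,005.

Nwosu: $885; Dube: $1,005; Becker: $1,100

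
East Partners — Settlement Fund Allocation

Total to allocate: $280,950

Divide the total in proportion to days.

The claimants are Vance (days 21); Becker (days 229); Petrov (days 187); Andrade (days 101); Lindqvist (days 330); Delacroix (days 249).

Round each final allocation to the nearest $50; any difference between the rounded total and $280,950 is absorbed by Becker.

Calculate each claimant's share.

Vance: $5,300; Becker: $57,550; Petrov: $47,050; Andrade: $25,400; Lindqvist: $83,000; Delacroix: $62,650

Combined days = 1,117.
Proportional shares: Vance 21/1,117 × $280,950 = 5,281.96; Becker 229/1,117 × $280,950 = 57,598.52; Petrov 187/1,117 × $280,950 = 47,034.60; Andrade 101/1,117 × $280,950 = 25,403.72; Lindqvist 330/1,117 × $280,950 = 83,002.24; Delacroix 249/1,117 × $280,950 = 62,628.96.
At nearest $50: Vance $5,300; Becker $57,600; Petrov $47,050; Andrade $25,400; Lindqvist $83,000; Delacroix $62,650. Sum = $281,000.
Difference $280,950 − $281,000 = −$50 applied to Becker: Becker becomes $57,550.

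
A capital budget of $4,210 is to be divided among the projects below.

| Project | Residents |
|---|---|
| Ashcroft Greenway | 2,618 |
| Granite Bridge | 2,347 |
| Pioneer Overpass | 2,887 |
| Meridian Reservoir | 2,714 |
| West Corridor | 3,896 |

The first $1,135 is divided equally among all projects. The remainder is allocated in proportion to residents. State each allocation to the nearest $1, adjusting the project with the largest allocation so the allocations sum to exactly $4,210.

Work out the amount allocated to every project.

Ashcroft Greenway: $784; Granite Bridge: $726; Pioneer Overpass: $841; Meridian Reservoir: $804; West Corridor: $1,055

$1,135 shared equally gives $227 per project.
Remainder $3,075 by residents (total 14,462): Ashcroft Greenway 556.66 → $557; Granite Bridge 499.03 → $499; Pioneer Overpass 613.85 → $614; Meridian Reservoir 577.07 → $577; West Corridor 828.39 → $828.
Totals: Ashcroft Greenway $227 + $557 = $784; Granite Bridge $227 + $499 = $726; Pioneer Overpass $227 + $614 = $841; Meridian Reservoir $227 + $577 = $804; West Corridor $227 + $828 = $1,055.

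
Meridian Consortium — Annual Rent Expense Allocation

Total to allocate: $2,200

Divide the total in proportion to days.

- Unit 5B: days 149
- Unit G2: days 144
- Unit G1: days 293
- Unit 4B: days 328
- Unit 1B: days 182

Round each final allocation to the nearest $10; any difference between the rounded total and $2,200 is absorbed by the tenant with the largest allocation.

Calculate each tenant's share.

Unit 5B: $300 | Unit G2: $290 | Unit G1: $590 | Unit 4B: $650 | Unit 1B: $370

Days total: 1,096.
Unrounded shares: Unit 5B 149/1,096 × $2,200 = 299.09; Unit G2 144/1,096 × $2,200 = 289.05; Unit G1 293/1,096 × $2,200 = 588.14; Unit 4B 328/1,096 × $2,200 = 658.39; Unit 1B 182/1,096 × $2,200 = 365.33.
At nearest $10: Unit 5B $300; Unit G2 $290; Unit G1 $590; Unit 4B $660; Unit 1B $370. Sum = $2,210.
Difference $2,200 − $2,210 = −$10 applied to largest allocation (Unit 4B): Unit 4B becomes $650.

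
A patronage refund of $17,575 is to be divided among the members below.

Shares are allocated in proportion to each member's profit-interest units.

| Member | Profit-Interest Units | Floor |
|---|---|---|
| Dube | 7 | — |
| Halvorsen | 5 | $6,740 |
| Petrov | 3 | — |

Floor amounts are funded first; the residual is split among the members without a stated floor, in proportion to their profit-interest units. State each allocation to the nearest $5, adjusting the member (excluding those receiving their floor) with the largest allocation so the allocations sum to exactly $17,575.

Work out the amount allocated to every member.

Minimums first: Halvorsen $6,740. Residual $10,835.
Residual split over remaining profit-interest units 10: Dube 7,584.50 → $7,585; Petrov 3,250.50 → $3,250.

Dube: $7,585 | Halvorsen: $6,740 | Petrov: $3,250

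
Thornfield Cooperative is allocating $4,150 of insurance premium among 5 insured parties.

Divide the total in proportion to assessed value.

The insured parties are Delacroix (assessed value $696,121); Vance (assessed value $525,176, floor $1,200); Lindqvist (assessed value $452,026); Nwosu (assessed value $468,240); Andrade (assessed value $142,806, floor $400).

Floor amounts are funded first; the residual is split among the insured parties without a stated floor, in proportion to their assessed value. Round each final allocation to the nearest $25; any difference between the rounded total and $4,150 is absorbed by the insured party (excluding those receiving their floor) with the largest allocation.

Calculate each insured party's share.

Guaranteed amounts: Vance $1,200; Andrade $400. Remaining pool $2,550.
Remaining pool split over remaining assessed value 1,616,387: Delacroix 1,098.20 → $1,100; Lindqvist 713.11 → $725; Nwosu 738.69 → $750.
Rounding difference −$25 applied to Delacroix → $1,075.

Delacroix: $1,075 | Vance: $1,200 | Lindqvist: $725 | Nwosu: $750 | Andrade: $400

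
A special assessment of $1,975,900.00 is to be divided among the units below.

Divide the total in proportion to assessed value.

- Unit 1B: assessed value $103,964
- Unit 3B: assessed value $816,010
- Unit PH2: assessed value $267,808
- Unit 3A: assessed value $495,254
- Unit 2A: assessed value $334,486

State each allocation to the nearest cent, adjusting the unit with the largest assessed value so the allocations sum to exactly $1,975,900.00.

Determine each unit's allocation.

Unit 1B: $101,819.20; Unit 3B: $799,175.50; Unit PH2: $262,283.05; Unit 3A: $485,036.78; Unit 2A: $327,585.47

Assessed value total: 103,964 + 816,010 + 267,808 + 495,254 + 334,486 = 2,017,522.
Unrounded shares: Unit 1B 101,819.1958; Unit 3B 799,175.5029; Unit PH2 262,283.0518; Unit 3A 485,036.7821; Unit 2A 327,585.4674.
After rounding (cent): Unit 1B $101,819.20; Unit 3B $799,175.50; Unit PH2 $262,283.05; Unit 3A $485,036.78; Unit 2A $327,585.47. Sum = $1,975,900.00.
No rounding difference to absorb.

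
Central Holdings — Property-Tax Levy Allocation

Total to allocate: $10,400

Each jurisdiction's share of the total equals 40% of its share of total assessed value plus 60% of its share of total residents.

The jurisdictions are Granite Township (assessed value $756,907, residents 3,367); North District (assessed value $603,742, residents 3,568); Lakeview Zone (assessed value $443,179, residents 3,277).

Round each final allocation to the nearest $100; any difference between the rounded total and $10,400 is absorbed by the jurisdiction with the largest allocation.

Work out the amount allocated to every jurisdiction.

Assessed value total 1,803,828; residents total 10,212.
Blended shares (40% assessed value + 60% residents): Granite Township 0.3657; North District 0.3435; Lakeview Zone 0.2908.
Pro-rata amounts: Granite Township 3,802.98; North District 3,572.57; Lakeview Zone 3,024.46.
After rounding ($100): Granite Township $3,800; North District $3,600; Lakeview Zone $3,000. Sum = $10,400.
Rounded total matches; no reconciliation needed.

Granite Township: $3,800; North District: $3,600; Lakeview Zone: $3,000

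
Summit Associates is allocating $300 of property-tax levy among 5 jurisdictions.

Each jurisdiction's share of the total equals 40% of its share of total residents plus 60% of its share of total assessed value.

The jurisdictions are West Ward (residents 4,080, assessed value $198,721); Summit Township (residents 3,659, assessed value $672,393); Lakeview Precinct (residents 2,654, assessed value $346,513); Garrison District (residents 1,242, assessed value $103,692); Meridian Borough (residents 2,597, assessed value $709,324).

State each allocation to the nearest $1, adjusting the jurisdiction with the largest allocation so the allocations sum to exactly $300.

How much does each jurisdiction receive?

Residents total 14,232; assessed value total 2,030,643.
Blended shares (40% residents + 60% assessed value): West Ward 0.1734; Summit Township 0.3015; Lakeview Precinct 0.1770; Garrison District 0.0655; Meridian Borough 0.2826.
Pro-rata amounts: West Ward 52.02; Summit Township 90.45; Lakeview Precinct 53.09; Garrison District 19.66; Meridian Borough 84.77.
Rounded to nearest $1: West Ward $52; Summit Township $90; Lakeview Precinct $53; Garrison District $20; Meridian Borough $85. Sum = $300.
Rounded total matches; no reconciliation needed.

West Ward: $52 · Summit Township: $90 · Lakeview Precinct: $53 · Garrison District: $20 · Meridian Borough: $85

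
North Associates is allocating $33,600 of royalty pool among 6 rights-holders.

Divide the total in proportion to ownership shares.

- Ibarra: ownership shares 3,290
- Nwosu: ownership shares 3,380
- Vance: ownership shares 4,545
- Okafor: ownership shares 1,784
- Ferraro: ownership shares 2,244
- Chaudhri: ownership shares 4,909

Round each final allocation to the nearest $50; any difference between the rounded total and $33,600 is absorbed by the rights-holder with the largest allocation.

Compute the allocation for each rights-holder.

Sum of ownership shares: 20,152.
Pro-rata amounts: Ibarra 3,290/20,152 × $33,600 = 5,485.51; Nwosu 3,380/20,152 × $33,600 = 5,635.57; Vance 4,545/20,152 × $33,600 = 7,578.01; Okafor 1,784/20,152 × $33,600 = 2,974.51; Ferraro 2,244/20,152 × $33,600 = 3,741.48; Chaudhri 4,909/20,152 × $33,600 = 8,184.91.
Rounded to nearest $50: Ibarra $5,500; Nwosu $5,650; Vance $7,600; Okafor $2,950; Ferraro $3,750; Chaudhri $8,200. Sum = $33,650.
Difference $33,600 − $33,650 = −$50 applied to largest allocation (Chaudhri): Chaudhri becomes $8,150.

Ibarra: $5,500; Nwosu: $5,650; Vance: $7,600; Okafor: $2,950; Ferraro: $3,750; Chaudhri: $8,150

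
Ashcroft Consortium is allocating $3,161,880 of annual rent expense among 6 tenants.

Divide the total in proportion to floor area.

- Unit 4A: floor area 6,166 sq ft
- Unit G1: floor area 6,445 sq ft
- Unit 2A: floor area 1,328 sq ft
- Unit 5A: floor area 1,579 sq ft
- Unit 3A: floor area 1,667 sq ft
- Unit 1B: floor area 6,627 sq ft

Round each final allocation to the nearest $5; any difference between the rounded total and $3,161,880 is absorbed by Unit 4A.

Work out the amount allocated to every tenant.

Unit 4A: $818,750 · Unit G1: $855,800 · Unit 2A: $176,340 · Unit 5A: $209,670 · Unit 3A: $221,355 · Unit 1B: $879,965

Combined floor area = 23,812.
Unrounded shares: Unit 4A 6,166/23,812 × $3,161,880 = 818,753.24; Unit G1 6,445/23,812 × $3,161,880 = 855,800.29; Unit 2A 1,328/23,812 × $3,161,880 = 176,338.68; Unit 5A 1,579/23,812 × $3,161,880 = 209,667.75; Unit 3A 1,667/23,812 × $3,161,880 = 221,352.85; Unit 1B 6,627/23,812 × $3,161,880 = 879,967.19.
Rounded to nearest $5: Unit 4A $818,755; Unit G1 $855,800; Unit 2A $176,340; Unit 5A $209,670; Unit 3A $221,355; Unit 1B $879,965. Sum = $3,161,885.
Difference $3,161,880 − $3,161,885 = −$5 applied to Unit 4A: Unit 4A becomes $818,750.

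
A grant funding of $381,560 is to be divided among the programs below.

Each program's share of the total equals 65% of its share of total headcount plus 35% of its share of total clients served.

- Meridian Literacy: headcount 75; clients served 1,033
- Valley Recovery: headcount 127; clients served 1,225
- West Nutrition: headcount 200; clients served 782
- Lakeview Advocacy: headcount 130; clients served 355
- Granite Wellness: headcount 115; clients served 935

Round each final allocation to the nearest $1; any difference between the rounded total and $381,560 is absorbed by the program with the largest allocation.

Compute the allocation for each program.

Headcount total 647; clients served total 4,330.
Composite weights (65% headcount + 35% clients served): Meridian Literacy 0.1588; Valley Recovery 0.2266; West Nutrition 0.2641; Lakeview Advocacy 0.1593; Granite Wellness 0.1911.
Proportional shares: Meridian Literacy 60,609.51; Valley Recovery 86,464.30; West Nutrition 100,784.31; Lakeview Advocacy 60,781.72; Granite Wellness 72,920.16.
After rounding ($1): Meridian Literacy $60,610; Valley Recovery $86,464; West Nutrition $100,784; Lakeview Advocacy $60,782; Granite Wellness $72,920. Sum = $381,560.
Rounded total matches; no reconciliation needed.

Meridian Literacy: $60,610; Valley Recovery: $86,464; West Nutrition: $100,784; Lakeview Advocacy: $60,782; Granite Wellness: $72,920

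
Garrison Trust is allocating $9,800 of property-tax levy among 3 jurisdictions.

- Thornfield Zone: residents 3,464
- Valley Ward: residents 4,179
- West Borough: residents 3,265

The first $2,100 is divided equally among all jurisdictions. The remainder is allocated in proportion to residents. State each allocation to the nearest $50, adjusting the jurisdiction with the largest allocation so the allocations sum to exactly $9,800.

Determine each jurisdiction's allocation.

First tranche $2,100 split equally: $700 each.
Remainder $7,700 by residents (total 10,908): Thornfield Zone 2,445.25 → $2,450; Valley Ward 2,949.97 → $2,950; West Borough 2,304.78 → $2,300.
Totals: Thornfield Zone $700 + $2,450 = $3,150; Valley Ward $700 + $2,950 = $3,650; West Borough $700 + $2,300 = $3,000.

Thornfield Zone: $3,150; Valley Ward: $3,650; West Borough: $3,000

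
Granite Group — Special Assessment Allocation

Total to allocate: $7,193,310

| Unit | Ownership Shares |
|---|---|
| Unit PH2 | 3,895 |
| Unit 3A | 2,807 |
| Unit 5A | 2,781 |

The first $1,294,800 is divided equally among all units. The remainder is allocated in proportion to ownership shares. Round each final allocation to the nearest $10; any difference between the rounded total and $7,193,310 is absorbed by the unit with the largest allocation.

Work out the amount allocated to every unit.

First tranche $1,294,800 split equally: $431,600 each.
Remainder $5,898,510 by ownership shares (total 9,483): Unit PH2 2,422,724.50 → $2,422,720; Unit 3A 1,745,978.86 → $1,745,980; Unit 5A 1,729,806.63 → $1,729,810.
Totals: Unit PH2 $431,600 + $2,422,720 = $2,854,320; Unit 3A $431,600 + $1,745,980 = $2,177,580; Unit 5A $431,600 + $1,729,810 = $2,161,410.

Unit PH2: $2,854,320; Unit 3A: $2,177,580; Unit 5A: $2,161,410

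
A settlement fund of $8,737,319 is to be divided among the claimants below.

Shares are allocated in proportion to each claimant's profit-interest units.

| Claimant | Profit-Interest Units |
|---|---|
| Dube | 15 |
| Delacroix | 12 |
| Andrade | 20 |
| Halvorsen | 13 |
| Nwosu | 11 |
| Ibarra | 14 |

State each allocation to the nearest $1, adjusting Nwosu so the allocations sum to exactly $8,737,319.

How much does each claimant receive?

Total profit-interest units = 85.
Proportional shares: Dube 15/85 × $8,737,319 = 1,541,879.82; Delacroix 12/85 × $8,737,319 = 1,233,503.86; Andrade 20/85 × $8,737,319 = 2,055,839.76; Halvorsen 13/85 × $8,737,319 = 1,336,295.85; Nwosu 11/85 × $8,737,319 = 1,130,711.87; Ibarra 14/85 × $8,737,319 = 1,439,087.84.
After rounding ($1): Dube $1,541,880; Delacroix $1,233,504; Andrade $2,055,840; Halvorsen $1,336,296; Nwosu $1,130,712; Ibarra $1,439,088. Sum = $8,737,320.
Difference $8,737,319 − $8,737,320 = −$1 applied to Nwosu: Nwosu becomes $1,130,711.

Dube: $1,541,880 | Delacroix: $1,233,504 | Andrade: $2,055,840 | Halvorsen: $1,336,296 | Nwosu: $1,130,711 | Ibarra: $1,439,088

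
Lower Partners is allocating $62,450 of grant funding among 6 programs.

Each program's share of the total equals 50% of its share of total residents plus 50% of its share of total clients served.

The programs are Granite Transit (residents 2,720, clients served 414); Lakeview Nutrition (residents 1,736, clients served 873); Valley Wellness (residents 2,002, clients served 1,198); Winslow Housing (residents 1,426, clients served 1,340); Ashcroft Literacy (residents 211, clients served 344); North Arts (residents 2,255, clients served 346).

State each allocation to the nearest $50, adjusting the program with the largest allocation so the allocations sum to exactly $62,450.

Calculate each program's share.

Totals — residents 10,350, clients served 4,515.
Blended shares (50% residents + 50% clients served): Granite Transit 0.1772; Lakeview Nutrition 0.1805; Valley Wellness 0.2294; Winslow Housing 0.2173; Ashcroft Literacy 0.0483; North Arts 0.1473.
Unrounded shares: Granite Transit 11,069.15; Lakeview Nutrition 11,274.88; Valley Wellness 14,325.02; Winslow Housing 13,569.33; Ashcroft Literacy 3,015.62; North Arts 9,196.01.
At nearest $50: Granite Transit $11,050; Lakeview Nutrition $11,250; Valley Wellness $14,350; Winslow Housing $13,550; Ashcroft Literacy $3,000; North Arts $9,200. Sum = $62,400.
Difference $62,450 − $62,400 = +$50 applied to largest allocation (Valley Wellness): Valley Wellness becomes $14,400.

Granite Transit: $11,050 · Lakeview Nutrition: $11,250 · Valley Wellness: $14,400 · Winslow Housing: $13,550 · Ashcroft Literacy: $3,000 · North Arts: $9,200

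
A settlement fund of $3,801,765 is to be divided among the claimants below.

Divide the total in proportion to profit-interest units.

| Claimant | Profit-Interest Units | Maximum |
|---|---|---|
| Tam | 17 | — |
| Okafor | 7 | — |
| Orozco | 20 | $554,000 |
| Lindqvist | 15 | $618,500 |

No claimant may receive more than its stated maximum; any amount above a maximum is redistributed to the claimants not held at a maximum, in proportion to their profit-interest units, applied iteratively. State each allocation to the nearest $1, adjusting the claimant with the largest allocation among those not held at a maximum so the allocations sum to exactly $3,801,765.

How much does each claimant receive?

Tam: $1,862,396 · Okafor: $766,869 · Orozco: $554,000 · Lindqvist: $618,500

Total profit-interest units = 59.
Unconstrained shares: Tam 1,095,423.81; Okafor 451,056.86; Orozco 1,288,733.90; Lindqvist 966,550.42.
Capped: Orozco ($554,000), Lindqvist ($618,500); residual $2,629,265 reallocated over remaining profit-interest units 24.
Shares after redistribution: Tam 1,862,396.04 → $1,862,396; Okafor 766,868.96 → $766,869.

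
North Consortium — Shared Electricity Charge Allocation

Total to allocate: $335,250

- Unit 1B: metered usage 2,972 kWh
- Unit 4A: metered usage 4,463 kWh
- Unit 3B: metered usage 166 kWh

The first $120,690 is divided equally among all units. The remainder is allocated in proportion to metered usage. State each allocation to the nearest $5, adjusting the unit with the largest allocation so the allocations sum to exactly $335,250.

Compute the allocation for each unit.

First tranche $120,690 split equally: $40,230 each.
Remainder $214,560 by metered usage (total 7,601): Unit 1B 83,893.21 → $83,895; Unit 4A 125,980.96 → $125,980; Unit 3B 4,685.83 → $4,685.
Totals: Unit 1B $40,230 + $83,895 = $124,125; Unit 4A $40,230 + $125,980 = $166,210; Unit 3B $40,230 + $4,685 = $44,915.

Unit 1B: $124,125; Unit 4A: $166,210; Unit 3B: $44,915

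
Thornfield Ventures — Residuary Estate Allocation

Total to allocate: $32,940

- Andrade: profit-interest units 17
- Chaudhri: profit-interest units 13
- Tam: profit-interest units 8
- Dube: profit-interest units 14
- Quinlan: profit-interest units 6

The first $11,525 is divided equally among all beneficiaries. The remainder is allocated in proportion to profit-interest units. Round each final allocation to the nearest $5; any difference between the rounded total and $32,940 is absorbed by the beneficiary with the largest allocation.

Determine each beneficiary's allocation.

Andrade: $8,580 · Chaudhri: $7,105 · Tam: $5,260 · Dube: $7,475 · Quinlan: $4,520

Equal tier: $11,525 ÷ 5 = $2,305 apiece.
Remainder $21,415 by profit-interest units (total 58): Andrade 6,276.81 → $6,275; Chaudhri 4,799.91 → $4,800; Tam 2,953.79 → $2,955; Dube 5,169.14 → $5,170; Quinlan 2,215.34 → $2,215.
Totals: Andrade $2,305 + $6,275 = $8,580; Chaudhri $2,305 + $4,800 = $7,105; Tam $2,305 + $2,955 = $5,260; Dube $2,305 + $5,170 = $7,475; Quinlan $2,305 + $2,215 = $4,520.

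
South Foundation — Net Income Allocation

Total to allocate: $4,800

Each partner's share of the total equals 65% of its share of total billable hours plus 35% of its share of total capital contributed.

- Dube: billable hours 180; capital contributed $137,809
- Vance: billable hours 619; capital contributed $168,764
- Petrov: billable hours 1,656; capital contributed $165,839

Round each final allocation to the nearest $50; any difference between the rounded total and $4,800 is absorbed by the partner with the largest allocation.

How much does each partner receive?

Billable hours total 2,455; capital contributed total 472,412.
Blended shares (65% billable hours + 35% capital contributed): Dube 0.1498; Vance 0.2889; Petrov 0.5613.
Unrounded shares: Dube 718.84; Vance 1,386.83; Petrov 2,694.33.
At nearest $50: Dube $700; Vance $1,400; Petrov $2,700. Sum = $4,800.
Rounded total matches; no reconciliation needed.

Dube: $700 | Vance: $1,400 | Petrov: $2,700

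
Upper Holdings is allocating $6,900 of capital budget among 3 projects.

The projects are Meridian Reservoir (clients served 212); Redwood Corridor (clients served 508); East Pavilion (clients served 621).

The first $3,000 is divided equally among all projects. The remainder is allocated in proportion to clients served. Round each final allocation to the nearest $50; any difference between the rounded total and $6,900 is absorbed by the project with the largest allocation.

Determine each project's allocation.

Meridian Reservoir: $1,600 | Redwood Corridor: $2,500 | East Pavilion: $2,800

First tranche $3,000 split equally: $1,000 each.
Remainder $3,900 by clients served (total 1,341): Meridian Reservoir 616.55 → $600; Redwood Corridor 1,477.40 → $1,500; East Pavilion 1,806.04 → $1,800.
Totals: Meridian Reservoir $1,000 + $600 = $1,600; Redwood Corridor $1,000 + $1,500 = $2,500; East Pavilion $1,000 + $1,800 = $2,800.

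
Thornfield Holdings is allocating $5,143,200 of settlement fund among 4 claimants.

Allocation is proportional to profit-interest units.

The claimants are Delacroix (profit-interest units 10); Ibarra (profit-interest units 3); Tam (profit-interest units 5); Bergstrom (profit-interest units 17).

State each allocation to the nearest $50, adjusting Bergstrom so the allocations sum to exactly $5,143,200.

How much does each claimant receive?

Total profit-interest units = 35.
Proportional shares: Delacroix 10/35 × $5,143,200 = 1,469,485.71; Ibarra 3/35 × $5,143,200 = 440,845.71; Tam 5/35 × $5,143,200 = 734,742.86; Bergstrom 17/35 × $5,143,200 = 2,498,125.71.
After rounding ($50): Delacroix $1,469,500; Ibarra $440,850; Tam $734,750; Bergstrom $2,498,150. Sum = $5,143,250.
Difference $5,143,200 − $5,143,250 = −$50 applied to Bergstrom: Bergstrom becomes $2,498,100.

Delacroix: $1,469,500; Ibarra: $440,850; Tam: $734,750; Bergstrom: $2,498,100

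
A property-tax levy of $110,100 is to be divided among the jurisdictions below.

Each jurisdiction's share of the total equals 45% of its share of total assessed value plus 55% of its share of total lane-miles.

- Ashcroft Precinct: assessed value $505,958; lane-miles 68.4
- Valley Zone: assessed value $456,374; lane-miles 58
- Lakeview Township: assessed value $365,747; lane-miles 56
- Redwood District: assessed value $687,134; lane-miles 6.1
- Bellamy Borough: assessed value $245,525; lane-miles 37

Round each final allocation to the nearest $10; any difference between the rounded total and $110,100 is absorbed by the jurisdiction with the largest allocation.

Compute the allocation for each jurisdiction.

Ashcroft Precinct: $29,450 | Valley Zone: $25,580 | Lakeview Township: $23,050 | Redwood District: $16,700 | Bellamy Borough: $15,320

Totals — assessed value 2,260,738, lane-miles 225.5.
Combined weights (45% assessed value + 55% lane-miles): Ashcroft Precinct 0.2675; Valley Zone 0.2323; Lakeview Township 0.2094; Redwood District 0.1517; Bellamy Borough 0.1391.
Proportional shares: Ashcroft Precinct 29,456.18; Valley Zone 25,576.75; Lakeview Township 23,053.54; Redwood District 16,696.90; Bellamy Borough 15,316.63.
Rounded to nearest $10: Ashcroft Precinct $29,460; Valley Zone $25,580; Lakeview Township $23,050; Redwood District $16,700; Bellamy Borough $15,320. Sum = $110,110.
Difference $110,100 − $110,110 = −$10 applied to largest allocation (Ashcroft Precinct): Ashcroft Precinct becomes $29,450.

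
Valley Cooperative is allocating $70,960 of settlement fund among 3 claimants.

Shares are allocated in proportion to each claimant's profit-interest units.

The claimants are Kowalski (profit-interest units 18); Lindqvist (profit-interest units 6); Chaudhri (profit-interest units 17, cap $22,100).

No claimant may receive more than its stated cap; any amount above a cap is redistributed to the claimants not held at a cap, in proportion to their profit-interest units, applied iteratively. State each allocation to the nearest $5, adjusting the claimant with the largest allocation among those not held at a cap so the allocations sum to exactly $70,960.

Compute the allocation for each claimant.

Kowalski: $36,645 · Lindqvist: $12,215 · Chaudhri: $22,100

Combined profit-interest units = 41.
Pro-rata shares before constraints: Kowalski 31,153.17; Lindqvist 10,384.39; Chaudhri 29,422.44.
Cap binds for Chaudhri ($22,100); residual $48,860 reallocated over remaining profit-interest units 24.
Redistributed shares: Kowalski 36,645.00 → $36,645; Lindqvist 12,215.00 → $12,215.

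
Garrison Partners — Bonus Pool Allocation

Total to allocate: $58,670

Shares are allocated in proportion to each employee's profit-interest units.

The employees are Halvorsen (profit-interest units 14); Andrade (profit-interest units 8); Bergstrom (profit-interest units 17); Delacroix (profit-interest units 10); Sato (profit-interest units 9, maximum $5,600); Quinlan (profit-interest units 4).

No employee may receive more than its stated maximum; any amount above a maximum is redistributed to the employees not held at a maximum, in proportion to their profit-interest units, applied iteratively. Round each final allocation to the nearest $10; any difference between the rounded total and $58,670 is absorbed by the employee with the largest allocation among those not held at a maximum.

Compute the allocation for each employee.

Halvorsen: $14,020; Andrade: $8,010; Bergstrom: $17,020; Delacroix: $10,010; Sato: $5,600; Quinlan: $4,010

Profit-interest units total: 62.
Unconstrained shares: Halvorsen 13,248.06; Andrade 7,570.32; Bergstrom 16,086.94; Delacroix 9,462.90; Sato 8,516.61; Quinlan 3,785.16.
Capped: Sato ($5,600); residual $53,070 reallocated over remaining profit-interest units 53.
Redistributed shares: Halvorsen 14,018.49 → $14,020; Andrade 8,010.57 → $8,010; Bergstrom 17,022.45 → $17,020; Delacroix 10,013.21 → $10,010; Quinlan 4,005.28 → $4,010.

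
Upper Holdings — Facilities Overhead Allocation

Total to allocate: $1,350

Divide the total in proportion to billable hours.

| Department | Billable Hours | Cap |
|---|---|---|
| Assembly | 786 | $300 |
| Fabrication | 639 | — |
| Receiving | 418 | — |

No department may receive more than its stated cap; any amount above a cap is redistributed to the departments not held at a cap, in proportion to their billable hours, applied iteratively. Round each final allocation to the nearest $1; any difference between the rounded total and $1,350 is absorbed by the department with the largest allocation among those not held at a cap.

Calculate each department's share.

Assembly: $300; Fabrication: $635; Receiving: $415

Sum of billable hours: 1,843.
Pro-rata shares before constraints: Assembly 575.75; Fabrication 468.07; Receiving 306.19.
Cap binds for Assembly ($300); balance $1,050 reallocated over remaining billable hours 1,057.
Remaining shares: Fabrication 634.77 → $635; Receiving 415.23 → $415.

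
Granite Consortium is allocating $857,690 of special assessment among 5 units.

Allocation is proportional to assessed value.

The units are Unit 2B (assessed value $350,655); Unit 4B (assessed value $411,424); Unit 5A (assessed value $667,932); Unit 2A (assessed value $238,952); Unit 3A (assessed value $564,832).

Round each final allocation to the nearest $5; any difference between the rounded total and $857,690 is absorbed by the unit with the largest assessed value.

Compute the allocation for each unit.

Unit 2B: $134,640; Unit 4B: $157,970; Unit 5A: $256,455; Unit 2A: $91,750; Unit 3A: $216,875

Sum of assessed value: 2,233,795.
Pro-rata amounts: Unit 2B 350,655/2,233,795 × $857,690 = 134,637.82; Unit 4B 411,424/2,233,795 × $857,690 = 157,970.74; Unit 5A 667,932/2,233,795 × $857,690 = 256,459.79; Unit 2A 238,952/2,233,795 × $857,690 = 91,748.23; Unit 3A 564,832/2,233,795 × $857,690 = 216,873.42.
At nearest $5: Unit 2B $134,640; Unit 4B $157,970; Unit 5A $256,460; Unit 2A $91,750; Unit 3A $216,875. Sum = $857,695.
Difference $857,690 − $857,695 = −$5 applied to largest assessed value (Unit 5A): Unit 5A becomes $256,455.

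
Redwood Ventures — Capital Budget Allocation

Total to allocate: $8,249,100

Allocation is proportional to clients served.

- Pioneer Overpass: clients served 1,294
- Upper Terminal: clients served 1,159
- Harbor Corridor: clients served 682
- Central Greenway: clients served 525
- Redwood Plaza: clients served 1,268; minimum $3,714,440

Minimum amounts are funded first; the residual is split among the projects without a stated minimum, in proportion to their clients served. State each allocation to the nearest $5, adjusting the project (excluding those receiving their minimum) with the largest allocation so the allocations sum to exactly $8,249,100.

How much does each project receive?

Guaranteed amounts: Redwood Plaza $3,714,440. Remaining pool $4,534,660.
Remaining pool split over remaining clients served 3,660: Pioneer Overpass 1,603,237.72 → $1,603,240; Upper Terminal 1,435,975.67 → $1,435,975; Harbor Corridor 844,983.09 → $844,985; Central Greenway 650,463.52 → $650,465.
Rounding difference −$5 applied to Pioneer Overpass → $1,603,235.

Pioneer Overpass: $1,603,235 · Upper Terminal: $1,435,975 · Harbor Corridor: $844,985 · Central Greenway: $650,465 · Redwood Plaza: $3,714,440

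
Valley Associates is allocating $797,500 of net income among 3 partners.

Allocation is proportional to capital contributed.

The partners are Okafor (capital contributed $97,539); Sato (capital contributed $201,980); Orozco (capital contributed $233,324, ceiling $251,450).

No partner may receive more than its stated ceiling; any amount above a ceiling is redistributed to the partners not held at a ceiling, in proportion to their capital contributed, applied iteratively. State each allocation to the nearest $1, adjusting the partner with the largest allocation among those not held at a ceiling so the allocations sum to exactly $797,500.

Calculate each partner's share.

Okafor: $177,822 | Sato: $368,228 | Orozco: $251,450

Total capital contributed = 532,843.
Proportional shares (ignoring caps): Okafor 145,985.501; Sato 302,301.15; Orozco 349,213.35.
Cap binds for Orozco ($251,450); residual $546,050 reallocated over remaining capital contributed 299,519.
Shares after redistribution: Okafor 177,822.34 → $177,822; Sato 368,227.66 → $368,228.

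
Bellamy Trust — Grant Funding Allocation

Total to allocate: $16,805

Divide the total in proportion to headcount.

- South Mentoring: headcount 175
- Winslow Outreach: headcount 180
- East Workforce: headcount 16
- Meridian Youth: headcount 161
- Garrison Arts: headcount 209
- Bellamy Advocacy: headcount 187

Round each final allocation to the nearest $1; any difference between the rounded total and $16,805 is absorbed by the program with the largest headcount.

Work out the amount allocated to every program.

South Mentoring: $3,169 · Winslow Outreach: $3,260 · East Workforce: $290 · Meridian Youth: $2,916 · Garrison Arts: $3,784 · Bellamy Advocacy: $3,386

Sum of headcount: 928.
Raw shares: South Mentoring 175/928 × $16,805 = 3,169.05; Winslow Outreach 180/928 × $16,805 = 3,259.59; East Workforce 16/928 × $16,805 = 289.74; Meridian Youth 161/928 × $16,805 = 2,915.52; Garrison Arts 209/928 × $16,805 = 3,784.75; Bellamy Advocacy 187/928 × $16,805 = 3,386.35.
After rounding ($1): South Mentoring $3,169; Winslow Outreach $3,260; East Workforce $290; Meridian Youth $2,916; Garrison Arts $3,785; Bellamy Advocacy $3,386. Sum = $16,806.
Difference $16,805 − $16,806 = −$1 applied to largest headcount (Garrison Arts): Garrison Arts becomes $3,784.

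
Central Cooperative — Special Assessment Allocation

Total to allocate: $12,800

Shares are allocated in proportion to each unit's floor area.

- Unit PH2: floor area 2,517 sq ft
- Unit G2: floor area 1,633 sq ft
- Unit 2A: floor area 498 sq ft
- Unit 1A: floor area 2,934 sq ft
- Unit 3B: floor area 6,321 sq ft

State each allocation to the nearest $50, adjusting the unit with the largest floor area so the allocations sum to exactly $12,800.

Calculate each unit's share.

Sum of floor area: 13,903.
Unrounded shares: Unit PH2 2,517/13,903 × $12,800 = 2,317.31; Unit G2 1,633/13,903 × $12,800 = 1,503.45; Unit 2A 498/13,903 × $12,800 = 458.49; Unit 1A 2,934/13,903 × $12,800 = 2,701.23; Unit 3B 6,321/13,903 × $12,800 = 5,819.52.
Rounded to nearest $50: Unit PH2 $2,300; Unit G2 $1,500; Unit 2A $450; Unit 1A $2,700; Unit 3B $5,800. Sum = $12,750.
Difference $12,800 − $12,750 = +$50 applied to largest floor area (Unit 3B): Unit 3B becomes $5,850.

Unit PH2: $2,300; Unit G2: $1,500; Unit 2A: $450; Unit 1A: $2,700; Unit 3B: $5,850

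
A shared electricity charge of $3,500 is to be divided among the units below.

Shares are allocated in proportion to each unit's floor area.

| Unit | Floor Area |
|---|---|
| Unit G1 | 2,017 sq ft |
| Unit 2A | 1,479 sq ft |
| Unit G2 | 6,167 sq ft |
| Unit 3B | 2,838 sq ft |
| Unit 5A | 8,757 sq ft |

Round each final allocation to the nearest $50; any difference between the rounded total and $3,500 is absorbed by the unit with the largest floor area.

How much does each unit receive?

Unit G1: $350; Unit 2A: $250; Unit G2: $1,000; Unit 3B: $450; Unit 5A: $1,450

Combined floor area = 2,017 + 1,479 + 6,167 + 2,838 + 8,757 = 21,258.
Pro-rata amounts: Unit G1 332.09; Unit 2A 243.51; Unit G2 1,015.36; Unit 3B 467.26; Unit 5A 1,441.79.
Rounded to nearest $50: Unit G1 $350; Unit 2A $250; Unit G2 $1,000; Unit 3B $450; Unit 5A $1,450. Sum = $3,500.
No rounding difference to absorb.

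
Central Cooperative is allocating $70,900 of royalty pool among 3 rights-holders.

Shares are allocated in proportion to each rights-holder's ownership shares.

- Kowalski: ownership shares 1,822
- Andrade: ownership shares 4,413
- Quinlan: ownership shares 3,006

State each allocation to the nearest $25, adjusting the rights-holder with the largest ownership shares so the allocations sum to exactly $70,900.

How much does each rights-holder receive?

Total ownership shares = 1,822 + 4,413 + 3,006 = 9,241.
Unrounded shares: Kowalski 13,978.98; Andrade 33,857.99; Quinlan 23,063.02.
Rounded to nearest $25: Kowalski $13,975; Andrade $33,850; Quinlan $23,075. Sum = $70,900.
Sum already equals the total — no adjustment.

Kowalski: $13,975 | Andrade: $33,850 | Quinlan: $23,075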